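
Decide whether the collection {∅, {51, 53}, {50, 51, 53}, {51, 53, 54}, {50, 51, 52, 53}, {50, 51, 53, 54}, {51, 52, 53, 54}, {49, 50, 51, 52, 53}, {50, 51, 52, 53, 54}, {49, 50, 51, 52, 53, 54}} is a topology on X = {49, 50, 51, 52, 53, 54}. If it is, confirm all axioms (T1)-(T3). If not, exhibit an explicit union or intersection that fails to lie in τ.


τ is NOT a topology on X.

Axiom (T1): ∅ ∈ τ? Yes; X ∈ τ? Yes.
Axiom (T2/T3): check pairwise unions and intersections of members of τ.
Counterexample for (T3): {50, 51, 52, 53} ∩ {51, 52, 53, 54} = {51, 52, 53} ∉ τ. Therefore τ is NOT a topology.


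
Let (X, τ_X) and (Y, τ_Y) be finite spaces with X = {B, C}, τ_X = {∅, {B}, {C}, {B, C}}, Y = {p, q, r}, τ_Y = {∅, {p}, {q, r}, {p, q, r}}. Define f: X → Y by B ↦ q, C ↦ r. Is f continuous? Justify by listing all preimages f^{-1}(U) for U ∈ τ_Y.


f IS continuous.

Compute f^{-1}(U) for each U ∈ τ_Y:
  U = ∅: f^{-1}(U) = ∅ ∈ τ_X ✓.
  U = {p}: f^{-1}(U) = ∅ ∈ τ_X ✓.
  U = {q, r}: f^{-1}(U) = {B, C} ∈ τ_X ✓.
  U = {p, q, r}: f^{-1}(U) = {B, C} ∈ τ_X ✓.
Every preimage lies in τ_X, so f IS continuous.


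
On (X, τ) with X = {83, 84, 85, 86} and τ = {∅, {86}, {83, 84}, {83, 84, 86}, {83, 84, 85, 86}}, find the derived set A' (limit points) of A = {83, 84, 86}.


A' = {83, 84, 85}

For each x ∈ X, list the open sets U ∈ τ with x ∈ U, then check whether U ∩ (A ∖ {x}) ≠ ∅ for every such U.
  x = 83: opens ∋ x are {83, 84}, {83, 84, 86}, {83, 84, 85, 86}; each meets A ∖ {83}, so x IS a limit point.
  x = 84: opens ∋ x are {83, 84}, {83, 84, 86}, {83, 84, 85, 86}; each meets A ∖ {84}, so x IS a limit point.
  x = 85: opens ∋ x are {83, 84, 85, 86}; each meets A ∖ {85}, so x IS a limit point.
  x = 86: open {86} ∋ x has {86} ∩ (A ∖ {86}) = ∅, so x is NOT a limit point.
Collecting: A' = {83, 84, 85}.


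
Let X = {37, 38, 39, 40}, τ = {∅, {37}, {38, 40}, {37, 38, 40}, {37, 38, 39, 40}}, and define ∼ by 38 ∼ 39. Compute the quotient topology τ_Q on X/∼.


X/∼ = {[37], [38=39], [40]}; |τ_Q| = 3.

Equivalence classes: [37], [38=39], [40].
Quotient map π: X → X/∼ sends 37 ↦ [37], 38 ↦ [38=39], 39 ↦ [38=39], 40 ↦ [40].
For each subset V ⊆ X/∼, compute π^{-1}(V) ⊆ X and check whether π^{-1}(V) ∈ τ. V is open in τ_Q iff π^{-1}(V) ∈ τ.
  V = {}: π^{-1}(V) = ∅ ∈ τ ✓.
  V = {[37]}: π^{-1}(V) = {37} ∈ τ ✓.
  V = {[38=39]}: π^{-1}(V) = {38, 39} ∉ τ ✗.
  V = {[37], [38=39]}: π^{-1}(V) = {37, 38, 39} ∉ τ ✗.
  V = {[40]}: π^{-1}(V) = {40} ∉ τ ✗.
  V = {[37], [40]}: π^{-1}(V) = {37, 40} ∉ τ ✗.
  V = {[38=39], [40]}: π^{-1}(V) = {38, 39, 40} ∉ τ ✗.
  V = {[37], [38=39], [40]}: π^{-1}(V) = {37, 38, 39, 40} ∈ τ ✓.
Open sets in the quotient: τ_Q = {{}, {[37]}, {[37], [38=39], [40]}} (3 elements).


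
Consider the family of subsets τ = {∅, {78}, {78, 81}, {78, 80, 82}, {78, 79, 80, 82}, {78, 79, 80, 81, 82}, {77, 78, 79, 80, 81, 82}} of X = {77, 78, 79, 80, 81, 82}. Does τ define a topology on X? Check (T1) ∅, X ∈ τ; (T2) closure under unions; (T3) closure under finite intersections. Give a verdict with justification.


τ is NOT a topology on X.

Axiom (T1): ∅ ∈ τ? Yes; X ∈ τ? Yes.
Axiom (T2/T3): check pairwise unions and intersections of members of τ.
Counterexample for (T2): {78, 81} ∪ {78, 80, 82} = {78, 80, 81, 82} ∉ τ. Therefore τ is NOT a topology.


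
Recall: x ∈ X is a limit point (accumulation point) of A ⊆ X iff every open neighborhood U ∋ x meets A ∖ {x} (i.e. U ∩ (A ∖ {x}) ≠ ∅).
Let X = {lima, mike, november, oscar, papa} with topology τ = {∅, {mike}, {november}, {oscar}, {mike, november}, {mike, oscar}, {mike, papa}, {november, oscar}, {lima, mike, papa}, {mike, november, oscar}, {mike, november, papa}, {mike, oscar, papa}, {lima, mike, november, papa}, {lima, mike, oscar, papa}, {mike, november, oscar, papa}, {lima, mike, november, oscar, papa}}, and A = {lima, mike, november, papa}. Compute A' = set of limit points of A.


A' = {lima, papa}

For each x ∈ X, list the open sets U ∈ τ with x ∈ U, then check whether U ∩ (A ∖ {x}) ≠ ∅ for every such U.
  x = lima: opens ∋ x are {lima, mike, papa}, {lima, mike, november, papa}, {lima, mike, oscar, papa}, {lima, mike, november, oscar, papa}; each meets A ∖ {lima}, so x IS a limit point.
  x = mike: open {mike} ∋ x has {mike} ∩ (A ∖ {mike}) = ∅, so x is NOT a limit point.
  x = november: open {november} ∋ x has {november} ∩ (A ∖ {november}) = ∅, so x is NOT a limit point.
  x = oscar: open {oscar} ∋ x has {oscar} ∩ (A ∖ {oscar}) = ∅, so x is NOT a limit point.
  x = papa: opens ∋ x are {mike, papa}, {lima, mike, papa}, {mike, november, papa}, {mike, oscar, papa}, {lima, mike, november, papa}, {lima, mike, oscar, papa}, {mike, november, oscar, papa}, {lima, mike, november, oscar, papa}; each meets A ∖ {papa}, so x IS a limit point.
Collecting: A' = {lima, papa}.


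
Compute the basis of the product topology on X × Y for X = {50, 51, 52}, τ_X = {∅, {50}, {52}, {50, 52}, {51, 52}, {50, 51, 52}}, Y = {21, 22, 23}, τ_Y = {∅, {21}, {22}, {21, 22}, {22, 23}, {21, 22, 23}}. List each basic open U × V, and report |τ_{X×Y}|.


Basis B = {∅ × ∅, {50} × {21}, {50} × {22}, {52} × {21}, {52} × {22}, {50} × {21, 22}, {50, 52} × {21}, {50} × {22, 23}, {50, 52} × {22}, {51, 52} × {21}, {51, 52} × {22}, {52} × {21, 22}, {52} × {22, 23}, {50} × {21, 22, 23}, {50, 51, 52} × {21}, {50, 51, 52} × {22}, {52} × {21, 22, 23}, {50, 52} × {21, 22}, {50, 52} × {22, 23}, {51, 52} × {21, 22}, {51, 52} × {22, 23}, {50, 52} × {21, 22, 23}, {50, 51, 52} × {21, 22}, {50, 51, 52} × {22, 23}, {51, 52} × {21, 22, 23}, {50, 51, 52} × {21, 22, 23}}; |τ_{X×Y}| = 108.

Enumerate products U × V with U ∈ τ_X, V ∈ τ_Y (deduplicated):
  ∅ × ∅ = {} (∅)
  {50} × {21} = {(50,21)}
  {50} × {22} = {(50,22)}
  {52} × {21} = {(52,21)}
  {52} × {22} = {(52,22)}
  {50} × {21, 22} = {(50,21), (50,22)}
  {50, 52} × {21} = {(50,21), (52,21)}
  {50} × {22, 23} = {(50,22), (50,23)}
  {50, 52} × {22} = {(50,22), (52,22)}
  {51, 52} × {21} = {(51,21), (52,21)}
  {51, 52} × {22} = {(51,22), (52,22)}
  {52} × {21, 22} = {(52,21), (52,22)}
  {52} × {22, 23} = {(52,22), (52,23)}
  {50} × {21, 22, 23} = {(50,21), (50,22), (50,23)}
  {50, 51, 52} × {21} = {(50,21), (51,21), (52,21)}
  {50, 51, 52} × {22} = {(50,22), (51,22), (52,22)}
  {52} × {21, 22, 23} = {(52,21), (52,22), (52,23)}
  {50, 52} × {21, 22} = {(50,21), (50,22), (52,21), (52,22)}
  {50, 52} × {22, 23} = {(50,22), (50,23), (52,22), (52,23)}
  {51, 52} × {21, 22} = {(51,21), (51,22), (52,21), (52,22)}
  {51, 52} × {22, 23} = {(51,22), (51,23), (52,22), (52,23)}
  {50, 52} × {21, 22, 23} = {(50,21), (50,22), (50,23), (52,21), (52,22), (52,23)}
  {50, 51, 52} × {21, 22} = {(50,21), (50,22), (51,21), (51,22), (52,21), (52,22)}
  {50, 51, 52} × {22, 23} = {(50,22), (50,23), (51,22), (51,23), (52,22), (52,23)}
  {51, 52} × {21, 22, 23} = {(51,21), (51,22), (51,23), (52,21), (52,22), (52,23)}
  {50, 51, 52} × {21, 22, 23} = {(50,21), (50,22), (50,23), (51,21), (51,22), (51,23), (52,21), (52,22), (52,23)}
These 26 distinct sets form the basis B.
Close under arbitrary unions to get τ_{X×Y}; counting gives |τ_{X×Y}| = 108.


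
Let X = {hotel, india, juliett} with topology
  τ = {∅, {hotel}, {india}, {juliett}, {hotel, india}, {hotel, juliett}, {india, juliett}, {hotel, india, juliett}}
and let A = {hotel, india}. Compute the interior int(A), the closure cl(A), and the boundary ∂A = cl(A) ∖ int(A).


int(A) = {hotel, india}, cl(A) = {hotel, india}, ∂A = ∅.

Closed sets in (X, τ) are complements of opens:
  closed(X, τ) = {∅, {hotel}, {india}, {juliett}, {hotel, india}, {hotel, juliett}, {india, juliett}, {hotel, india, juliett}}.
int(A) = ⋃ {U ∈ τ : U ⊆ A}. Opens contained in A: ∅, {hotel}, {india}, {hotel, india}.
Taking the union of these: int(A) = {hotel, india}.
cl(A) = ⋂ {C closed : A ⊆ C}. Closed sets containing A: {hotel, india}, {hotel, india, juliett}.
Intersecting these: cl(A) = {hotel, india}.
∂A = cl(A) ∖ int(A) = {hotel, india} ∖ {hotel, india} = ∅.


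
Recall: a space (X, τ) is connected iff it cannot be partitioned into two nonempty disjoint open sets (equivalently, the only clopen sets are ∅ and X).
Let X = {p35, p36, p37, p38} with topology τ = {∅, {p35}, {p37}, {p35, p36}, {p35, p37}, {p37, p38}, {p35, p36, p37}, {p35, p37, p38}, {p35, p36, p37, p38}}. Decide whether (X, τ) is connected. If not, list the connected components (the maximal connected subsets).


(X, τ) is disconnected; components = [{p35, p36}, {p37, p38}].

Find clopen sets (U ∈ τ with X ∖ U ∈ τ):
  U = ∅, X ∖ U = {p35, p36, p37, p38} — both open, so U is clopen.
  U = {p35, p36}, X ∖ U = {p37, p38} — both open, so U is clopen.
  U = {p37, p38}, X ∖ U = {p35, p36} — both open, so U is clopen.
  U = {p35, p36, p37, p38}, X ∖ U = ∅ — both open, so U is clopen.
Nontrivial clopen(s) exist: e.g. {p35, p36}. So (X, τ) is disconnected.
Compute connected components by grouping points that agree on all clopens:
  component: {p35, p36}
  component: {p37, p38}


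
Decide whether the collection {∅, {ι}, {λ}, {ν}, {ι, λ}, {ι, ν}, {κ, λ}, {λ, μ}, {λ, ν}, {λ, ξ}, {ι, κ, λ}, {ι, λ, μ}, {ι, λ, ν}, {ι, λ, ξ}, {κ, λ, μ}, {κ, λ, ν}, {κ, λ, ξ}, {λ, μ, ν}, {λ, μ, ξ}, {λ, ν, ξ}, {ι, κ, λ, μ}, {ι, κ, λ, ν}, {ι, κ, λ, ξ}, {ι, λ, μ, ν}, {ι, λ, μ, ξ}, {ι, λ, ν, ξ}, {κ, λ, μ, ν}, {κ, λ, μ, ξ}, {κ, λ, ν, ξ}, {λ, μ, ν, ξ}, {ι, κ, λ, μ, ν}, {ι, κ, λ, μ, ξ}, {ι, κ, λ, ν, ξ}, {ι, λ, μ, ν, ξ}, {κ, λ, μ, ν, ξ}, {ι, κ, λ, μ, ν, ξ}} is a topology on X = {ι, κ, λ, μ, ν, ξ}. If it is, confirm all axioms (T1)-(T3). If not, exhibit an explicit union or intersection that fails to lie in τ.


τ IS a topology on X.

Axiom (T1): ∅ ∈ τ? Yes; X ∈ τ? Yes.
Axiom (T2/T3): check pairwise unions and intersections of members of τ.
All pairwise intersections and unions checked — each lies in τ. Therefore τ satisfies (T1), (T2), (T3): it IS a topology on X.


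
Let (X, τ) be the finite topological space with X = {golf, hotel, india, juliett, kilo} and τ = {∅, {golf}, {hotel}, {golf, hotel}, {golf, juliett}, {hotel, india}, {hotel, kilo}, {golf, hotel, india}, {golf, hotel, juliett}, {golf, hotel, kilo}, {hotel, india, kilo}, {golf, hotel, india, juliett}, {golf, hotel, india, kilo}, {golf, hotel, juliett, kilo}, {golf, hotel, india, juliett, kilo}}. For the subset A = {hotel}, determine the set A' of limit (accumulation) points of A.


A' = {india, kilo}

For each x ∈ X, list the open sets U ∈ τ with x ∈ U, then check whether U ∩ (A ∖ {x}) ≠ ∅ for every such U.
  x = golf: open {golf} ∋ x has {golf} ∩ (A ∖ {golf}) = ∅, so x is NOT a limit point.
  x = hotel: open {hotel} ∋ x has {hotel} ∩ (A ∖ {hotel}) = ∅, so x is NOT a limit point.
  x = india: opens ∋ x are {hotel, india}, {golf, hotel, india}, {hotel, india, kilo}, {golf, hotel, india, juliett}, {golf, hotel, india, kilo}, {golf, hotel, india, juliett, kilo}; each meets A ∖ {india}, so x IS a limit point.
  x = juliett: open {golf, juliett} ∋ x has {golf, juliett} ∩ (A ∖ {juliett}) = ∅, so x is NOT a limit point.
  x = kilo: opens ∋ x are {hotel, kilo}, {golf, hotel, kilo}, {hotel, india, kilo}, {golf, hotel, india, kilo}, {golf, hotel, juliett, kilo}, {golf, hotel, india, juliett, kilo}; each meets A ∖ {kilo}, so x IS a limit point.
Collecting: A' = {india, kilo}.


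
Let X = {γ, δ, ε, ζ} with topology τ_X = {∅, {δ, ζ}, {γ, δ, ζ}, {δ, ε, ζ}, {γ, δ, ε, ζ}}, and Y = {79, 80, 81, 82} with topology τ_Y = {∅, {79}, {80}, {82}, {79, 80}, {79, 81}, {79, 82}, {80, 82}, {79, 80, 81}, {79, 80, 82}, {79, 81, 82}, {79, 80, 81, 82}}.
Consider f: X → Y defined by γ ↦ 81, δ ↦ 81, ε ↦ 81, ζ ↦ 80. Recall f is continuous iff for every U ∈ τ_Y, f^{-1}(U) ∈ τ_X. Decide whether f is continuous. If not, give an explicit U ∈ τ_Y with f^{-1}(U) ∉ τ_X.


f is NOT continuous.

Compute f^{-1}(U) for each U ∈ τ_Y:
  U = ∅: f^{-1}(U) = ∅ ∈ τ_X ✓.
  U = {79}: f^{-1}(U) = ∅ ∈ τ_X ✓.
  U = {80}: f^{-1}(U) = {ζ} ∉ τ_X ✗.
  U = {82}: f^{-1}(U) = ∅ ∈ τ_X ✓.
  U = {79, 80}: f^{-1}(U) = {ζ} ∉ τ_X ✗.
  U = {79, 81}: f^{-1}(U) = {γ, δ, ε} ∉ τ_X ✗.
  U = {79, 82}: f^{-1}(U) = ∅ ∈ τ_X ✓.
  U = {80, 82}: f^{-1}(U) = {ζ} ∉ τ_X ✗.
  U = {79, 80, 81}: f^{-1}(U) = {γ, δ, ε, ζ} ∈ τ_X ✓.
  U = {79, 80, 82}: f^{-1}(U) = {ζ} ∉ τ_X ✗.
  U = {79, 81, 82}: f^{-1}(U) = {γ, δ, ε} ∉ τ_X ✗.
  U = {79, 80, 81, 82}: f^{-1}(U) = {γ, δ, ε, ζ} ∈ τ_X ✓.
Found U = {80} with f^{-1}(U) = {ζ} not in τ_X. Therefore f is NOT continuous.


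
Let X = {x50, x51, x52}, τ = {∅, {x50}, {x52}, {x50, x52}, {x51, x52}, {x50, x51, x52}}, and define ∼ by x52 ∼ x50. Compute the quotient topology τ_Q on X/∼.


X/∼ = {[x50=x52], [x51]}; |τ_Q| = 3.

Equivalence classes: [x50=x52], [x51].
Quotient map π: X → X/∼ sends x50 ↦ [x50=x52], x51 ↦ [x51], x52 ↦ [x50=x52].
For each subset V ⊆ X/∼, compute π^{-1}(V) ⊆ X and check whether π^{-1}(V) ∈ τ. V is open in τ_Q iff π^{-1}(V) ∈ τ.
  V = {}: π^{-1}(V) = ∅ ∈ τ ✓.
  V = {[x50=x52]}: π^{-1}(V) = {x50, x52} ∈ τ ✓.
  V = {[x51]}: π^{-1}(V) = {x51} ∉ τ ✗.
  V = {[x50=x52], [x51]}: π^{-1}(V) = {x50, x51, x52} ∈ τ ✓.
Open sets in the quotient: τ_Q = {{}, {[x50=x52]}, {[x50=x52], [x51]}} (3 elements).


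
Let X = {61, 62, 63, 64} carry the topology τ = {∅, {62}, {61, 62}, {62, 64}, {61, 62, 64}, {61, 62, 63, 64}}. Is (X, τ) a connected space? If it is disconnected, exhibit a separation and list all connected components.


(X, τ) is connected.

Find clopen sets (U ∈ τ with X ∖ U ∈ τ):
  U = ∅, X ∖ U = {61, 62, 63, 64} — both open, so U is clopen.
  U = {61, 62, 63, 64}, X ∖ U = ∅ — both open, so U is clopen.
Only trivial clopens (∅ and X) exist, so (X, τ) is connected.
Compute connected components by grouping points that agree on all clopens:
  component: {61, 62, 63, 64}


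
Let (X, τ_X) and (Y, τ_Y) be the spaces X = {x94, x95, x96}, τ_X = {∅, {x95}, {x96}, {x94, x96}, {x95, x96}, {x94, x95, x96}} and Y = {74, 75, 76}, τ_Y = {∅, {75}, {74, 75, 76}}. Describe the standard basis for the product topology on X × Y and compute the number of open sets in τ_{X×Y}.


Basis B = {∅ × ∅, {x95} × {75}, {x96} × {75}, {x94, x96} × {75}, {x95, x96} × {75}, {x94, x95, x96} × {75}, {x95} × {74, 75, 76}, {x96} × {74, 75, 76}, {x94, x96} × {74, 75, 76}, {x95, x96} × {74, 75, 76}, {x94, x95, x96} × {74, 75, 76}}; |τ_{X×Y}| = 18.

Enumerate products U × V with U ∈ τ_X, V ∈ τ_Y (deduplicated):
  ∅ × ∅ = {} (∅)
  {x95} × {75} = {(x95,75)}
  {x96} × {75} = {(x96,75)}
  {x94, x96} × {75} = {(x94,75), (x96,75)}
  {x95, x96} × {75} = {(x95,75), (x96,75)}
  {x94, x95, x96} × {75} = {(x94,75), (x95,75), (x96,75)}
  {x95} × {74, 75, 76} = {(x95,74), (x95,75), (x95,76)}
  {x96} × {74, 75, 76} = {(x96,74), (x96,75), (x96,76)}
  {x94, x96} × {74, 75, 76} = {(x94,74), (x94,75), (x94,76), (x96,74), (x96,75), (x96,76)}
  {x95, x96} × {74, 75, 76} = {(x95,74), (x95,75), (x95,76), (x96,74), (x96,75), (x96,76)}
  {x94, x95, x96} × {74, 75, 76} = {(x94,74), (x94,75), (x94,76), (x95,74), (x95,75), (x95,76), (x96,74), (x96,75), (x96,76)}
These 11 distinct sets form the basis B.
Close under arbitrary unions to get τ_{X×Y}; counting gives |τ_{X×Y}| = 18.


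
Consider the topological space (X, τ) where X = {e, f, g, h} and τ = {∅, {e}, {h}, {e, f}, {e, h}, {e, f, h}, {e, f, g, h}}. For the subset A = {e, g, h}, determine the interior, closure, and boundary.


int(A) = {e, h}, cl(A) = {e, f, g, h}, ∂A = {f, g}.

Closed sets in (X, τ) are complements of opens:
  closed(X, τ) = {∅, {g}, {f, g}, {g, h}, {e, f, g}, {f, g, h}, {e, f, g, h}}.
int(A) = ⋃ {U ∈ τ : U ⊆ A}. Opens contained in A: ∅, {e}, {h}, {e, h}.
Taking the union of these: int(A) = {e, h}.
cl(A) = ⋂ {C closed : A ⊆ C}. Closed sets containing A: {e, f, g, h}.
Intersecting these: cl(A) = {e, f, g, h}.
∂A = cl(A) ∖ int(A) = {e, f, g, h} ∖ {e, h} = {f, g}.


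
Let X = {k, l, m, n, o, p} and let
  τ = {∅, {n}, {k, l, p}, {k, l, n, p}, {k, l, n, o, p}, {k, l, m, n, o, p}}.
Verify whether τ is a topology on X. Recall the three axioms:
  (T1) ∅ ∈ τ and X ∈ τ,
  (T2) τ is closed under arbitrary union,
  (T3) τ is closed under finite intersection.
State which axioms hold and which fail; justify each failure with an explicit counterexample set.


τ IS a topology on X.

Axiom (T1): ∅ ∈ τ? Yes; X ∈ τ? Yes.
Axiom (T2/T3): check pairwise unions and intersections of members of τ.
All pairwise intersections and unions checked — each lies in τ. Therefore τ satisfies (T1), (T2), (T3): it IS a topology on X.


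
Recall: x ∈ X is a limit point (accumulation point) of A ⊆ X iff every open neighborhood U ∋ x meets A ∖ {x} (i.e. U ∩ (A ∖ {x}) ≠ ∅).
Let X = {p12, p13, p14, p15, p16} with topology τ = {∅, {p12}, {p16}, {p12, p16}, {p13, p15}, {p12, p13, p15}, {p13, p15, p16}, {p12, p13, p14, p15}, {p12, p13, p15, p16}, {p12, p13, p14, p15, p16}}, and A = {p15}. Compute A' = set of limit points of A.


A' = {p13, p14}

For each x ∈ X, list the open sets U ∈ τ with x ∈ U, then check whether U ∩ (A ∖ {x}) ≠ ∅ for every such U.
  x = p12: open {p12} ∋ x has {p12} ∩ (A ∖ {p12}) = ∅, so x is NOT a limit point.
  x = p13: opens ∋ x are {p13, p15}, {p12, p13, p15}, {p13, p15, p16}, {p12, p13, p14, p15}, {p12, p13, p15, p16}, {p12, p13, p14, p15, p16}; each meets A ∖ {p13}, so x IS a limit point.
  x = p14: opens ∋ x are {p12, p13, p14, p15}, {p12, p13, p14, p15, p16}; each meets A ∖ {p14}, so x IS a limit point.
  x = p15: open {p13, p15} ∋ x has {p13, p15} ∩ (A ∖ {p15}) = ∅, so x is NOT a limit point.
  x = p16: open {p16} ∋ x has {p16} ∩ (A ∖ {p16}) = ∅, so x is NOT a limit point.
Collecting: A' = {p13, p14}.


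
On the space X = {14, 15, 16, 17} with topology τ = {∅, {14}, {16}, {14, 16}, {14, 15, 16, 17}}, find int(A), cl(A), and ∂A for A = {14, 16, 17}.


int(A) = {14, 16}, cl(A) = {14, 15, 16, 17}, ∂A = {15, 17}.

Closed sets in (X, τ) are complements of opens:
  closed(X, τ) = {∅, {15, 17}, {14, 15, 17}, {15, 16, 17}, {14, 15, 16, 17}}.
int(A) = ⋃ {U ∈ τ : U ⊆ A}. Opens contained in A: ∅, {14}, {16}, {14, 16}.
Taking the union of these: int(A) = {14, 16}.
cl(A) = ⋂ {C closed : A ⊆ C}. Closed sets containing A: {14, 15, 16, 17}.
Intersecting these: cl(A) = {14, 15, 16, 17}.
∂A = cl(A) ∖ int(A) = {14, 15, 16, 17} ∖ {14, 16} = {15, 17}.


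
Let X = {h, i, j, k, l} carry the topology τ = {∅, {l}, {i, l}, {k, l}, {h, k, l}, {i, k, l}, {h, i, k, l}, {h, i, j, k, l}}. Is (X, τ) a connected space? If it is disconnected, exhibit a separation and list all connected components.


(X, τ) is connected.

Find clopen sets (U ∈ τ with X ∖ U ∈ τ):
  U = ∅, X ∖ U = {h, i, j, k, l} — both open, so U is clopen.
  U = {h, i, j, k, l}, X ∖ U = ∅ — both open, so U is clopen.
Only trivial clopens (∅ and X) exist, so (X, τ) is connected.
Compute connected components by grouping points that agree on all clopens:
  component: {h, i, j, k, l}


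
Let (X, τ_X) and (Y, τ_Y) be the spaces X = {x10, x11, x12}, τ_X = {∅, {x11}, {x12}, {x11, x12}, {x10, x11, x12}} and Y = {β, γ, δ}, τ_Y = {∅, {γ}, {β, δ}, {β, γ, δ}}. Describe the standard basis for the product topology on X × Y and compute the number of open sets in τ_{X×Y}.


Basis B = {∅ × ∅, {x11} × {γ}, {x12} × {γ}, {x11} × {β, δ}, {x11, x12} × {γ}, {x12} × {β, δ}, {x10, x11, x12} × {γ}, {x11} × {β, γ, δ}, {x12} × {β, γ, δ}, {x11, x12} × {β, δ}, {x10, x11, x12} × {β, δ}, {x11, x12} × {β, γ, δ}, {x10, x11, x12} × {β, γ, δ}}; |τ_{X×Y}| = 25.

Enumerate products U × V with U ∈ τ_X, V ∈ τ_Y (deduplicated):
  ∅ × ∅ = {} (∅)
  {x11} × {γ} = {(x11,γ)}
  {x12} × {γ} = {(x12,γ)}
  {x11} × {β, δ} = {(x11,β), (x11,δ)}
  {x11, x12} × {γ} = {(x11,γ), (x12,γ)}
  {x12} × {β, δ} = {(x12,β), (x12,δ)}
  {x10, x11, x12} × {γ} = {(x10,γ), (x11,γ), (x12,γ)}
  {x11} × {β, γ, δ} = {(x11,β), (x11,γ), (x11,δ)}
  {x12} × {β, γ, δ} = {(x12,β), (x12,γ), (x12,δ)}
  {x11, x12} × {β, δ} = {(x11,β), (x11,δ), (x12,β), (x12,δ)}
  {x10, x11, x12} × {β, δ} = {(x10,β), (x10,δ), (x11,β), (x11,δ), (x12,β), (x12,δ)}
  {x11, x12} × {β, γ, δ} = {(x11,β), (x11,γ), (x11,δ), (x12,β), (x12,γ), (x12,δ)}
  {x10, x11, x12} × {β, γ, δ} = {(x10,β), (x10,γ), (x10,δ), (x11,β), (x11,γ), (x11,δ), (x12,β), (x12,γ), (x12,δ)}
These 13 distinct sets form the basis B.
Close under arbitrary unions to get τ_{X×Y}; counting gives |τ_{X×Y}| = 25.


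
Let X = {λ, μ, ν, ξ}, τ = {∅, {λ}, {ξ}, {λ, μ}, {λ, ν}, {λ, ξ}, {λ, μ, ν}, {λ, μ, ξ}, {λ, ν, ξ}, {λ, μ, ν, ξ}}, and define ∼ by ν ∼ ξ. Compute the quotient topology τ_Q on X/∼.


X/∼ = {[λ], [μ], [ν=ξ]}; |τ_Q| = 5.

Equivalence classes: [λ], [μ], [ν=ξ].
Quotient map π: X → X/∼ sends λ ↦ [λ], μ ↦ [μ], ν ↦ [ν=ξ], ξ ↦ [ν=ξ].
For each subset V ⊆ X/∼, compute π^{-1}(V) ⊆ X and check whether π^{-1}(V) ∈ τ. V is open in τ_Q iff π^{-1}(V) ∈ τ.
  V = {}: π^{-1}(V) = ∅ ∈ τ ✓.
  V = {[λ]}: π^{-1}(V) = {λ} ∈ τ ✓.
  V = {[μ]}: π^{-1}(V) = {μ} ∉ τ ✗.
  V = {[λ], [μ]}: π^{-1}(V) = {λ, μ} ∈ τ ✓.
  V = {[ν=ξ]}: π^{-1}(V) = {ν, ξ} ∉ τ ✗.
  V = {[λ], [ν=ξ]}: π^{-1}(V) = {λ, ν, ξ} ∈ τ ✓.
  V = {[μ], [ν=ξ]}: π^{-1}(V) = {μ, ν, ξ} ∉ τ ✗.
  V = {[λ], [μ], [ν=ξ]}: π^{-1}(V) = {λ, μ, ν, ξ} ∈ τ ✓.
Open sets in the quotient: τ_Q = {{}, {[λ]}, {[λ], [μ]}, {[λ], [ν=ξ]}, {[λ], [μ], [ν=ξ]}} (5 elements).


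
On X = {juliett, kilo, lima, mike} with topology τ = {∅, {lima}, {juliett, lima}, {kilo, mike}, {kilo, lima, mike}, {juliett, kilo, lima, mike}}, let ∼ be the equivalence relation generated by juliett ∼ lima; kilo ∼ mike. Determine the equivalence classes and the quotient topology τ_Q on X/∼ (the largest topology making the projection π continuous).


X/∼ = {[juliett=lima], [kilo=mike]}; |τ_Q| = 4.

Equivalence classes: [juliett=lima], [kilo=mike].
Quotient map π: X → X/∼ sends juliett ↦ [juliett=lima], kilo ↦ [kilo=mike], lima ↦ [juliett=lima], mike ↦ [kilo=mike].
For each subset V ⊆ X/∼, compute π^{-1}(V) ⊆ X and check whether π^{-1}(V) ∈ τ. V is open in τ_Q iff π^{-1}(V) ∈ τ.
  V = {}: π^{-1}(V) = ∅ ∈ τ ✓.
  V = {[juliett=lima]}: π^{-1}(V) = {juliett, lima} ∈ τ ✓.
  V = {[kilo=mike]}: π^{-1}(V) = {kilo, mike} ∈ τ ✓.
  V = {[juliett=lima], [kilo=mike]}: π^{-1}(V) = {juliett, kilo, lima, mike} ∈ τ ✓.
Open sets in the quotient: τ_Q = {{}, {[juliett=lima]}, {[kilo=mike]}, {[juliett=lima], [kilo=mike]}} (4 elements).


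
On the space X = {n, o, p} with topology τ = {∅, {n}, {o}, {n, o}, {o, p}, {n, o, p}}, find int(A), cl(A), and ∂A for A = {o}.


int(A) = {o}, cl(A) = {o, p}, ∂A = {p}.

Closed sets in (X, τ) are complements of opens:
  closed(X, τ) = {∅, {n}, {p}, {n, p}, {o, p}, {n, o, p}}.
int(A) = ⋃ {U ∈ τ : U ⊆ A}. Opens contained in A: ∅, {o}.
Taking the union of these: int(A) = {o}.
cl(A) = ⋂ {C closed : A ⊆ C}. Closed sets containing A: {o, p}, {n, o, p}.
Intersecting these: cl(A) = {o, p}.
∂A = cl(A) ∖ int(A) = {o, p} ∖ {o} = {p}.


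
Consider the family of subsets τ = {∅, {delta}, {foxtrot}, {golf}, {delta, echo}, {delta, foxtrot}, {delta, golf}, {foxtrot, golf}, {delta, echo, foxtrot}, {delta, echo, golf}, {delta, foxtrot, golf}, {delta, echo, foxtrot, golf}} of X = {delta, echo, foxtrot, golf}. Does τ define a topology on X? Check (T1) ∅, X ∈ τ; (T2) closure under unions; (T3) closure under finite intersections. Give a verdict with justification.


τ IS a topology on X.

Axiom (T1): ∅ ∈ τ? Yes; X ∈ τ? Yes.
Axiom (T2/T3): check pairwise unions and intersections of members of τ.
All pairwise intersections and unions checked — each lies in τ. Therefore τ satisfies (T1), (T2), (T3): it IS a topology on X.


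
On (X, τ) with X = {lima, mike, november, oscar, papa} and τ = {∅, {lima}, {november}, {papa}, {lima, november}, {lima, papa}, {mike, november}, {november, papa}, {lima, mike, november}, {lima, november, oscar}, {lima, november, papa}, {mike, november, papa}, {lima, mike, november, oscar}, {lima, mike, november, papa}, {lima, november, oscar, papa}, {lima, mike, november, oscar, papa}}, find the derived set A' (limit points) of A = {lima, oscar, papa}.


A' = {oscar}

For each x ∈ X, list the open sets U ∈ τ with x ∈ U, then check whether U ∩ (A ∖ {x}) ≠ ∅ for every such U.
  x = lima: open {lima} ∋ x has {lima} ∩ (A ∖ {lima}) = ∅, so x is NOT a limit point.
  x = mike: open {mike, november} ∋ x has {mike, november} ∩ (A ∖ {mike}) = ∅, so x is NOT a limit point.
  x = november: open {november} ∋ x has {november} ∩ (A ∖ {november}) = ∅, so x is NOT a limit point.
  x = oscar: opens ∋ x are {lima, november, oscar}, {lima, mike, november, oscar}, {lima, november, oscar, papa}, {lima, mike, november, oscar, papa}; each meets A ∖ {oscar}, so x IS a limit point.
  x = papa: open {papa} ∋ x has {papa} ∩ (A ∖ {papa}) = ∅, so x is NOT a limit point.
Collecting: A' = {oscar}.


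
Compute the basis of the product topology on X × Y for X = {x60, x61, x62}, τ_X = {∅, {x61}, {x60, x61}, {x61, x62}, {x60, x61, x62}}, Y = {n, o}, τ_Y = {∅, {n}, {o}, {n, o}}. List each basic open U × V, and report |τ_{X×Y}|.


Basis B = {∅ × ∅, {x61} × {n}, {x61} × {o}, {x60, x61} × {n}, {x60, x61} × {o}, {x61} × {n, o}, {x61, x62} × {n}, {x61, x62} × {o}, {x60, x61, x62} × {n}, {x60, x61, x62} × {o}, {x60, x61} × {n, o}, {x61, x62} × {n, o}, {x60, x61, x62} × {n, o}}; |τ_{X×Y}| = 25.

Enumerate products U × V with U ∈ τ_X, V ∈ τ_Y (deduplicated):
  ∅ × ∅ = {} (∅)
  {x61} × {n} = {(x61,n)}
  {x61} × {o} = {(x61,o)}
  {x60, x61} × {n} = {(x60,n), (x61,n)}
  {x60, x61} × {o} = {(x60,o), (x61,o)}
  {x61} × {n, o} = {(x61,n), (x61,o)}
  {x61, x62} × {n} = {(x61,n), (x62,n)}
  {x61, x62} × {o} = {(x61,o), (x62,o)}
  {x60, x61, x62} × {n} = {(x60,n), (x61,n), (x62,n)}
  {x60, x61, x62} × {o} = {(x60,o), (x61,o), (x62,o)}
  {x60, x61} × {n, o} = {(x60,n), (x60,o), (x61,n), (x61,o)}
  {x61, x62} × {n, o} = {(x61,n), (x61,o), (x62,n), (x62,o)}
  {x60, x61, x62} × {n, o} = {(x60,n), (x60,o), (x61,n), (x61,o), (x62,n), (x62,o)}
These 13 distinct sets form the basis B.
Close under arbitrary unions to get τ_{X×Y}; counting gives |τ_{X×Y}| = 25.


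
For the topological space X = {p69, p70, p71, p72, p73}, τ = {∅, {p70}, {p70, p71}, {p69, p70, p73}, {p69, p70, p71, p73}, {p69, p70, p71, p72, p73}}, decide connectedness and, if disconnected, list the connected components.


(X, τ) is connected.

Find clopen sets (U ∈ τ with X ∖ U ∈ τ):
  U = ∅, X ∖ U = {p69, p70, p71, p72, p73} — both open, so U is clopen.
  U = {p69, p70, p71, p72, p73}, X ∖ U = ∅ — both open, so U is clopen.
Only trivial clopens (∅ and X) exist, so (X, τ) is connected.
Compute connected components by grouping points that agree on all clopens:
  component: {p69, p70, p71, p72, p73}


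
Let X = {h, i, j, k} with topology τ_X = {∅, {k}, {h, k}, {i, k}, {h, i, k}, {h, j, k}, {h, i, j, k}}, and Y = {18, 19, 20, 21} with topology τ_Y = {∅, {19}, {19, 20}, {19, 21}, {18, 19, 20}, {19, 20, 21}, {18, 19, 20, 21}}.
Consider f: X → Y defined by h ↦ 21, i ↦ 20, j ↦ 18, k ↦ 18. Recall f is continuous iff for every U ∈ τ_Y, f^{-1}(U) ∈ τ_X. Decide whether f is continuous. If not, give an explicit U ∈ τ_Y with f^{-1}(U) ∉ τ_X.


f is NOT continuous.

Compute f^{-1}(U) for each U ∈ τ_Y:
  U = ∅: f^{-1}(U) = ∅ ∈ τ_X ✓.
  U = {19}: f^{-1}(U) = ∅ ∈ τ_X ✓.
  U = {19, 20}: f^{-1}(U) = {i} ∉ τ_X ✗.
  U = {19, 21}: f^{-1}(U) = {h} ∉ τ_X ✗.
  U = {18, 19, 20}: f^{-1}(U) = {i, j, k} ∉ τ_X ✗.
  U = {19, 20, 21}: f^{-1}(U) = {h, i} ∉ τ_X ✗.
  U = {18, 19, 20, 21}: f^{-1}(U) = {h, i, j, k} ∈ τ_X ✓.
Found U = {19, 20} with f^{-1}(U) = {i} not in τ_X. Therefore f is NOT continuous.


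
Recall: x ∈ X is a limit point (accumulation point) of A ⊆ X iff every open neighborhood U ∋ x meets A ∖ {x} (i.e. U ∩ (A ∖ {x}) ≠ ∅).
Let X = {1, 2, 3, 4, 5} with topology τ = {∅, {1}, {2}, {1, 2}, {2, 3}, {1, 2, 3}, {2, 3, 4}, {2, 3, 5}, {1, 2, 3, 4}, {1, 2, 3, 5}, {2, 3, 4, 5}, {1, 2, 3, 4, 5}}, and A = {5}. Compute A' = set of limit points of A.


A' = ∅

For each x ∈ X, list the open sets U ∈ τ with x ∈ U, then check whether U ∩ (A ∖ {x}) ≠ ∅ for every such U.
  x = 1: open {1} ∋ x has {1} ∩ (A ∖ {1}) = ∅, so x is NOT a limit point.
  x = 2: open {2} ∋ x has {2} ∩ (A ∖ {2}) = ∅, so x is NOT a limit point.
  x = 3: open {2, 3} ∋ x has {2, 3} ∩ (A ∖ {3}) = ∅, so x is NOT a limit point.
  x = 4: open {2, 3, 4} ∋ x has {2, 3, 4} ∩ (A ∖ {4}) = ∅, so x is NOT a limit point.
  x = 5: open {2, 3, 5} ∋ x has {2, 3, 5} ∩ (A ∖ {5}) = ∅, so x is NOT a limit point.
Collecting: A' = ∅.


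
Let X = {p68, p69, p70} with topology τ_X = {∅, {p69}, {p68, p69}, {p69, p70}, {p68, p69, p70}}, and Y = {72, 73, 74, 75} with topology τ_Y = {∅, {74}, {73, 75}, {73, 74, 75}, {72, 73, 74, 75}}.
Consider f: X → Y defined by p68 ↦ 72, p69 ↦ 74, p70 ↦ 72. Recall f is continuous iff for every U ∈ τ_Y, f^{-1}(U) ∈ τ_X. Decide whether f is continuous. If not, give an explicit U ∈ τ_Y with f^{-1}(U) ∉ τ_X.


f IS continuous.

Compute f^{-1}(U) for each U ∈ τ_Y:
  U = ∅: f^{-1}(U) = ∅ ∈ τ_X ✓.
  U = {74}: f^{-1}(U) = {p69} ∈ τ_X ✓.
  U = {73, 75}: f^{-1}(U) = ∅ ∈ τ_X ✓.
  U = {73, 74, 75}: f^{-1}(U) = {p69} ∈ τ_X ✓.
  U = {72, 73, 74, 75}: f^{-1}(U) = {p68, p69, p70} ∈ τ_X ✓.
Every preimage lies in τ_X, so f IS continuous.


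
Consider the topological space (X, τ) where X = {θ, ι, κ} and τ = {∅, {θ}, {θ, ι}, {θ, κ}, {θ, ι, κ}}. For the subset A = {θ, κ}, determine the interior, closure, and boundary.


int(A) = {θ, κ}, cl(A) = {θ, ι, κ}, ∂A = {ι}.

Closed sets in (X, τ) are complements of opens:
  closed(X, τ) = {∅, {ι}, {κ}, {ι, κ}, {θ, ι, κ}}.
int(A) = ⋃ {U ∈ τ : U ⊆ A}. Opens contained in A: ∅, {θ}, {θ, κ}.
Taking the union of these: int(A) = {θ, κ}.
cl(A) = ⋂ {C closed : A ⊆ C}. Closed sets containing A: {θ, ι, κ}.
Intersecting these: cl(A) = {θ, ι, κ}.
∂A = cl(A) ∖ int(A) = {θ, ι, κ} ∖ {θ, κ} = {ι}.


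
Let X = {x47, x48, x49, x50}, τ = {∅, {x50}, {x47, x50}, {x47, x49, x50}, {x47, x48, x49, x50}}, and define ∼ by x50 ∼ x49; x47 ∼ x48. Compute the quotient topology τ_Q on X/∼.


X/∼ = {[x47=x48], [x49=x50]}; |τ_Q| = 2.

Equivalence classes: [x47=x48], [x49=x50].
Quotient map π: X → X/∼ sends x47 ↦ [x47=x48], x48 ↦ [x47=x48], x49 ↦ [x49=x50], x50 ↦ [x49=x50].
For each subset V ⊆ X/∼, compute π^{-1}(V) ⊆ X and check whether π^{-1}(V) ∈ τ. V is open in τ_Q iff π^{-1}(V) ∈ τ.
  V = {}: π^{-1}(V) = ∅ ∈ τ ✓.
  V = {[x47=x48]}: π^{-1}(V) = {x47, x48} ∉ τ ✗.
  V = {[x49=x50]}: π^{-1}(V) = {x49, x50} ∉ τ ✗.
  V = {[x47=x48], [x49=x50]}: π^{-1}(V) = {x47, x48, x49, x50} ∈ τ ✓.
Open sets in the quotient: τ_Q = {{}, {[x47=x48], [x49=x50]}} (2 elements).


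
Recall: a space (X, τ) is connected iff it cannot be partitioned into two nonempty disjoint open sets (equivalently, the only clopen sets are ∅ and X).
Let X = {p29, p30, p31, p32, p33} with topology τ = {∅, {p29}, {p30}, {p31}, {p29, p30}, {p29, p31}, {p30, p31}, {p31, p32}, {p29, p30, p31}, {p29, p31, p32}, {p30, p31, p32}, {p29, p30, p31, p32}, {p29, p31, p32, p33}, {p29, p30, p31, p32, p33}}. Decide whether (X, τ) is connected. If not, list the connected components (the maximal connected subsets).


(X, τ) is disconnected; components = [{p30}, {p29, p31, p32, p33}].

Find clopen sets (U ∈ τ with X ∖ U ∈ τ):
  U = ∅, X ∖ U = {p29, p30, p31, p32, p33} — both open, so U is clopen.
  U = {p30}, X ∖ U = {p29, p31, p32, p33} — both open, so U is clopen.
  U = {p29, p31, p32, p33}, X ∖ U = {p30} — both open, so U is clopen.
  U = {p29, p30, p31, p32, p33}, X ∖ U = ∅ — both open, so U is clopen.
Nontrivial clopen(s) exist: e.g. {p29, p31, p32, p33}. So (X, τ) is disconnected.
Compute connected components by grouping points that agree on all clopens:
  component: {p30}
  component: {p29, p31, p32, p33}


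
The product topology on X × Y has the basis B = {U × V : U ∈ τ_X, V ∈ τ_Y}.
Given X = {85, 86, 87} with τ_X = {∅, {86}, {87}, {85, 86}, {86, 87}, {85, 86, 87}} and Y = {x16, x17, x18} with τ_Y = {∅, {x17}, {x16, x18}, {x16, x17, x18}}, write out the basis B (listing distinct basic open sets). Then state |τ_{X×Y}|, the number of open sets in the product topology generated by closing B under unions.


Basis B = {∅ × ∅, {86} × {x17}, {87} × {x17}, {85, 86} × {x17}, {86} × {x16, x18}, {86, 87} × {x17}, {87} × {x16, x18}, {85, 86, 87} × {x17}, {86} × {x16, x17, x18}, {87} × {x16, x17, x18}, {85, 86} × {x16, x18}, {86, 87} × {x16, x18}, {85, 86} × {x16, x17, x18}, {85, 86, 87} × {x16, x18}, {86, 87} × {x16, x17, x18}, {85, 86, 87} × {x16, x17, x18}}; |τ_{X×Y}| = 36.

Enumerate products U × V with U ∈ τ_X, V ∈ τ_Y (deduplicated):
  ∅ × ∅ = {} (∅)
  {86} × {x17} = {(86,x17)}
  {87} × {x17} = {(87,x17)}
  {85, 86} × {x17} = {(85,x17), (86,x17)}
  {86} × {x16, x18} = {(86,x16), (86,x18)}
  {86, 87} × {x17} = {(86,x17), (87,x17)}
  {87} × {x16, x18} = {(87,x16), (87,x18)}
  {85, 86, 87} × {x17} = {(85,x17), (86,x17), (87,x17)}
  {86} × {x16, x17, x18} = {(86,x16), (86,x17), (86,x18)}
  {87} × {x16, x17, x18} = {(87,x16), (87,x17), (87,x18)}
  {85, 86} × {x16, x18} = {(85,x16), (85,x18), (86,x16), (86,x18)}
  {86, 87} × {x16, x18} = {(86,x16), (86,x18), (87,x16), (87,x18)}
  {85, 86} × {x16, x17, x18} = {(85,x16), (85,x17), (85,x18), (86,x16), (86,x17), (86,x18)}
  {85, 86, 87} × {x16, x18} = {(85,x16), (85,x18), (86,x16), (86,x18), (87,x16), (87,x18)}
  {86, 87} × {x16, x17, x18} = {(86,x16), (86,x17), (86,x18), (87,x16), (87,x17), (87,x18)}
  {85, 86, 87} × {x16, x17, x18} = {(85,x16), (85,x17), (85,x18), (86,x16), (86,x17), (86,x18), (87,x16), (87,x17), (87,x18)}
These 16 distinct sets form the basis B.
Close under arbitrary unions to get τ_{X×Y}; counting gives |τ_{X×Y}| = 36.


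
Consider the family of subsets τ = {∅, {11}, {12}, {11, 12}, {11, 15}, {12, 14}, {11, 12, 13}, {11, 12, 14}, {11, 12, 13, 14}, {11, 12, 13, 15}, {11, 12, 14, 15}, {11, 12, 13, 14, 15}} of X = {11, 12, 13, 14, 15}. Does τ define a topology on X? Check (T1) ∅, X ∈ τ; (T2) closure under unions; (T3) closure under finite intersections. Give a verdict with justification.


τ is NOT a topology on X.

Axiom (T1): ∅ ∈ τ? Yes; X ∈ τ? Yes.
Axiom (T2/T3): check pairwise unions and intersections of members of τ.
Counterexample for (T2): {12} ∪ {11, 15} = {11, 12, 15} ∉ τ. Therefore τ is NOT a topology.


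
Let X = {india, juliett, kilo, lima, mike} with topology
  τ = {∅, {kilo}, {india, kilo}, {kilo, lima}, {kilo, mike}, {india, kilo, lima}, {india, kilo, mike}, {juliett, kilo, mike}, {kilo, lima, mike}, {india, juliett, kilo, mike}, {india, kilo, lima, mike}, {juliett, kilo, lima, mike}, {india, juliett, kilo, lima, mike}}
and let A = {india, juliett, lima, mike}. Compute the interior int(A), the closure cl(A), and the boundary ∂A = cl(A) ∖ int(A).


int(A) = ∅, cl(A) = {india, juliett, lima, mike}, ∂A = {india, juliett, lima, mike}.

Closed sets in (X, τ) are complements of opens:
  closed(X, τ) = {∅, {india}, {juliett}, {lima}, {india, juliett}, {india, lima}, {juliett, lima}, {juliett, mike}, {india, juliett, lima}, {india, juliett, mike}, {juliett, lima, mike}, {india, juliett, lima, mike}, {india, juliett, kilo, lima, mike}}.
int(A) = ⋃ {U ∈ τ : U ⊆ A}. Opens contained in A: ∅.
Taking the union of these: int(A) = ∅.
cl(A) = ⋂ {C closed : A ⊆ C}. Closed sets containing A: {india, juliett, lima, mike}, {india, juliett, kilo, lima, mike}.
Intersecting these: cl(A) = {india, juliett, lima, mike}.
∂A = cl(A) ∖ int(A) = {india, juliett, lima, mike} ∖ ∅ = {india, juliett, lima, mike}.


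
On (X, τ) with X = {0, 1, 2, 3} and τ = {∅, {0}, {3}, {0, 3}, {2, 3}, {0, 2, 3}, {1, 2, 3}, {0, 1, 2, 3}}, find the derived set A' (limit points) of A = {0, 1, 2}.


A' = {1}

For each x ∈ X, list the open sets U ∈ τ with x ∈ U, then check whether U ∩ (A ∖ {x}) ≠ ∅ for every such U.
  x = 0: open {0} ∋ x has {0} ∩ (A ∖ {0}) = ∅, so x is NOT a limit point.
  x = 1: opens ∋ x are {1, 2, 3}, {0, 1, 2, 3}; each meets A ∖ {1}, so x IS a limit point.
  x = 2: open {2, 3} ∋ x has {2, 3} ∩ (A ∖ {2}) = ∅, so x is NOT a limit point.
  x = 3: open {3} ∋ x has {3} ∩ (A ∖ {3}) = ∅, so x is NOT a limit point.
Collecting: A' = {1}.


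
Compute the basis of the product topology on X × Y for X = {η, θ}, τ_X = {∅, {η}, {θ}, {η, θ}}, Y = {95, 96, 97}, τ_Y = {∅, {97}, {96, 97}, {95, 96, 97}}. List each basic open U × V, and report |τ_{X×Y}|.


Basis B = {∅ × ∅, {η} × {97}, {θ} × {97}, {η} × {96, 97}, {η, θ} × {97}, {θ} × {96, 97}, {η} × {95, 96, 97}, {θ} × {95, 96, 97}, {η, θ} × {96, 97}, {η, θ} × {95, 96, 97}}; |τ_{X×Y}| = 16.

Enumerate products U × V with U ∈ τ_X, V ∈ τ_Y (deduplicated):
  ∅ × ∅ = {} (∅)
  {η} × {97} = {(η,97)}
  {θ} × {97} = {(θ,97)}
  {η} × {96, 97} = {(η,96), (η,97)}
  {η, θ} × {97} = {(η,97), (θ,97)}
  {θ} × {96, 97} = {(θ,96), (θ,97)}
  {η} × {95, 96, 97} = {(η,95), (η,96), (η,97)}
  {θ} × {95, 96, 97} = {(θ,95), (θ,96), (θ,97)}
  {η, θ} × {96, 97} = {(η,96), (η,97), (θ,96), (θ,97)}
  {η, θ} × {95, 96, 97} = {(η,95), (η,96), (η,97), (θ,95), (θ,96), (θ,97)}
These 10 distinct sets form the basis B.
Close under arbitrary unions to get τ_{X×Y}; counting gives |τ_{X×Y}| = 16.


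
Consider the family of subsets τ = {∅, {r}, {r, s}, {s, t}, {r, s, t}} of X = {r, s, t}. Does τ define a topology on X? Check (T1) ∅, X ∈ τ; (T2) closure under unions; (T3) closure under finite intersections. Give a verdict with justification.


τ is NOT a topology on X.

Axiom (T1): ∅ ∈ τ? Yes; X ∈ τ? Yes.
Axiom (T2/T3): check pairwise unions and intersections of members of τ.
Counterexample for (T3): {r, s} ∩ {s, t} = {s} ∉ τ. Therefore τ is NOT a topology.


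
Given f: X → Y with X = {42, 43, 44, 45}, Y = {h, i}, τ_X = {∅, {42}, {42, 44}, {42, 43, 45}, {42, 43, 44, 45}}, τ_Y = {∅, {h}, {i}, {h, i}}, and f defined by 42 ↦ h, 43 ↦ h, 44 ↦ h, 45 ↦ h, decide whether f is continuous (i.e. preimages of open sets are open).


f IS continuous.

Compute f^{-1}(U) for each U ∈ τ_Y:
  U = ∅: f^{-1}(U) = ∅ ∈ τ_X ✓.
  U = {h}: f^{-1}(U) = {42, 43, 44, 45} ∈ τ_X ✓.
  U = {i}: f^{-1}(U) = ∅ ∈ τ_X ✓.
  U = {h, i}: f^{-1}(U) = {42, 43, 44, 45} ∈ τ_X ✓.
Every preimage lies in τ_X, so f IS continuous.


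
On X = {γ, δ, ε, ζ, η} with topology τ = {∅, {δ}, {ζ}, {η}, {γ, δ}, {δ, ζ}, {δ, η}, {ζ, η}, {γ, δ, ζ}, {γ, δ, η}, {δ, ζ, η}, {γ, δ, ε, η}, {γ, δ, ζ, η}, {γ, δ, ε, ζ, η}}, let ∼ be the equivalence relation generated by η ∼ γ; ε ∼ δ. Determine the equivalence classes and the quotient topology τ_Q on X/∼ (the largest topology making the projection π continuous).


X/∼ = {[γ=η], [δ=ε], [ζ]}; |τ_Q| = 4.

Equivalence classes: [γ=η], [δ=ε], [ζ].
Quotient map π: X → X/∼ sends γ ↦ [γ=η], δ ↦ [δ=ε], ε ↦ [δ=ε], ζ ↦ [ζ], η ↦ [γ=η].
For each subset V ⊆ X/∼, compute π^{-1}(V) ⊆ X and check whether π^{-1}(V) ∈ τ. V is open in τ_Q iff π^{-1}(V) ∈ τ.
  V = {}: π^{-1}(V) = ∅ ∈ τ ✓.
  V = {[γ=η]}: π^{-1}(V) = {γ, η} ∉ τ ✗.
  V = {[δ=ε]}: π^{-1}(V) = {δ, ε} ∉ τ ✗.
  V = {[γ=η], [δ=ε]}: π^{-1}(V) = {γ, δ, ε, η} ∈ τ ✓.
  V = {[ζ]}: π^{-1}(V) = {ζ} ∈ τ ✓.
  V = {[γ=η], [ζ]}: π^{-1}(V) = {γ, ζ, η} ∉ τ ✗.
  V = {[δ=ε], [ζ]}: π^{-1}(V) = {δ, ε, ζ} ∉ τ ✗.
  V = {[γ=η], [δ=ε], [ζ]}: π^{-1}(V) = {γ, δ, ε, ζ, η} ∈ τ ✓.
Open sets in the quotient: τ_Q = {{}, {[γ=η], [δ=ε]}, {[ζ]}, {[γ=η], [δ=ε], [ζ]}} (4 elements).
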